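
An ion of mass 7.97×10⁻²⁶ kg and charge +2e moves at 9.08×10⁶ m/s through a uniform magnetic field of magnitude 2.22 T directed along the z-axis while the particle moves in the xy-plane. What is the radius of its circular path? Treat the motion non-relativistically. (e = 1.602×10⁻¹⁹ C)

The magnetic force provides the centripetal force: |q|vB = mv²/r.
r = mv/(|q|B) = (7.97×10⁻²⁶)(9.08×10⁶)/((3.204×10⁻¹⁹)(2.22)) ≈ 1.02 m.

r ≈ 1.02 m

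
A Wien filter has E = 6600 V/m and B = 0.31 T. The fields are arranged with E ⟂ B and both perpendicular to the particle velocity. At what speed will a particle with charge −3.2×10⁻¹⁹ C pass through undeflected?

For undeflected motion the electric and magnetic forces balance: qE = qvB.
v = E/B = 6600/0.31 = 2.1×10⁴ m/s.

v = 2.1×10⁴ m/s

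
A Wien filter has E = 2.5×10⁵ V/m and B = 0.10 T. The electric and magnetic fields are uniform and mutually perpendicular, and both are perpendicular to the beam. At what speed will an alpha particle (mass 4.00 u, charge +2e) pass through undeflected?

v = 2.5×10⁶ m/s

For undeflected motion the electric and magnetic forces balance: qE = qvB.
v = E/B = 2.5×10⁵/0.10 = 2.5×10⁶ m/s.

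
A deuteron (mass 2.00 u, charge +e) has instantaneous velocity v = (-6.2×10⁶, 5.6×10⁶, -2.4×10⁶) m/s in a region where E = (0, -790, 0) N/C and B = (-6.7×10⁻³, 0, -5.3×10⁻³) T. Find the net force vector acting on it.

v×B = (-2.97×10⁴, -1.68×10⁴, 3.75×10⁴) N/C.
E + v×B = (-2.97×10⁴, -1.76×10⁴, 3.75×10⁴) N/C.
F = q(E + v×B) = (1.602×10⁻¹⁹ C)·(-2.97×10⁴, -1.76×10⁴, 3.75×10⁴) = (-4.75×10⁻¹⁵, -2.81×10⁻¹⁵, 6.01×10⁻¹⁵) N.

F ≈ (-4.75×10⁻¹⁵, -2.81×10⁻¹⁵, 6.01×10⁻¹⁵) N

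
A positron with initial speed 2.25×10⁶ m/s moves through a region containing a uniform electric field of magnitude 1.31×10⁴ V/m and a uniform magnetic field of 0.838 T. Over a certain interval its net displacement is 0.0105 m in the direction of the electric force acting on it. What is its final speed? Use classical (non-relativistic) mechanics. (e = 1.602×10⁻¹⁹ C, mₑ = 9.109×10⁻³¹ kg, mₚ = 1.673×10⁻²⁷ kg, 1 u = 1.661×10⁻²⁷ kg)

B does no work; ΔKE = |q|E d.
½mv_f² = ½mv₀² + |q|Ed = ½(9.109×10⁻³¹)(2.25×10⁶)² + (1.602×10⁻¹⁹)(1.31×10⁴)(0.0105) ≈ 2.306×10⁻¹⁸ J + 2.204×10⁻¹⁷ J ≈ 2.434×10⁻¹⁷ J.
v_f = √(2·2.434×10⁻¹⁷/9.109×10⁻³¹) ≈ 7.31×10⁶ m/s.

v_f ≈ 7.31×10⁶ m/s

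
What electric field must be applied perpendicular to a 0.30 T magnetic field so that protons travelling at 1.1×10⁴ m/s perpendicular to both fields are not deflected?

E = 3300 V/m

For straight-line motion qE = qvB, so E = vB.
E = 1.1×10⁴ × 0.30 = 3300 V/m.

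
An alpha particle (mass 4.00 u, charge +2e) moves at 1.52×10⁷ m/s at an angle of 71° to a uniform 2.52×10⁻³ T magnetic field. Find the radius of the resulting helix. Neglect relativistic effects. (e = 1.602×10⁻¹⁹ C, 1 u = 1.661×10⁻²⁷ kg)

v⊥ = v sinθ = 1.52×10⁷·sin71° ≈ 1.437×10⁷ m/s.
r = m v⊥/(|q|B) = (6.644×10⁻²⁷)(1.437×10⁷)/((3.204×10⁻¹⁹)(2.52×10⁻³)) ≈ 118 m.

r ≈ 118 m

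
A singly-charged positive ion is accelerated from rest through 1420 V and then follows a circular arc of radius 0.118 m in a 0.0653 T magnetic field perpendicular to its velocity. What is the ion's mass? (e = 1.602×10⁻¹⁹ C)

m ≈ 3.35×10⁻²⁷ kg

Combine |q|V = ½mv² and r = mv/(|q|B): eliminate v to get m = qB²r²/(2V).
m = (1.602×10⁻¹⁹)(0.0653)²(0.118)²/(2·1420) ≈ 3.35×10⁻²⁷ kg.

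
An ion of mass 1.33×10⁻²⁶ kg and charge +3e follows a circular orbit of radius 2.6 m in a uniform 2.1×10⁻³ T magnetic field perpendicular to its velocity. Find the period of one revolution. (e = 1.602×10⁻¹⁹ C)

The cyclotron period depends only on m, q, B: T = 2πm/(|q|B).
T = 2π(1.33×10⁻²⁶)/((4.806×10⁻¹⁹)(2.1×10⁻³)) ≈ 8.3×10⁻⁵ s.

T ≈ 8.3×10⁻⁵ s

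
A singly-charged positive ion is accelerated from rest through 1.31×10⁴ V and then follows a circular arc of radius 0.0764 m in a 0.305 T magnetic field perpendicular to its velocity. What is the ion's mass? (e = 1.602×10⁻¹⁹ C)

m ≈ 3.32×10⁻²⁷ kg

Combine |q|V = ½mv² and r = mv/(|q|B): eliminate v to get m = qB²r²/(2V).
m = (1.602×10⁻¹⁹)(0.305)²(0.0764)²/(2·1.31×10⁴) ≈ 3.32×10⁻²⁷ kg.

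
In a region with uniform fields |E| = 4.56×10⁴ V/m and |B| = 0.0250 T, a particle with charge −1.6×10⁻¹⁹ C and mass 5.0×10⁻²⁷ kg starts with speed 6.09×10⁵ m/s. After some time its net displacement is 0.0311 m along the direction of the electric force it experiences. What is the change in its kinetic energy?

The magnetic force is always ⟂ v and does no work; only the electric force changes KE.
ΔKE = F_E · d = |q|E d = (1.6×10⁻¹⁹)(4.56×10⁴)(0.0311) ≈ 2.27×10⁻¹⁶ J.

ΔKE ≈ 2.27×10⁻¹⁶ J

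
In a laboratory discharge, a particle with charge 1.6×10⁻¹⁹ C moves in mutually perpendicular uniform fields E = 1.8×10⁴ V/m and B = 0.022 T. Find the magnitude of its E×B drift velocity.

The steady drift has the magnetic force balancing the electric force, so v_d = E/B.
v_d = 1.8×10⁴/0.022 = 8.2×10⁵ m/s.

v_d ≈ 8.2×10⁵ m/s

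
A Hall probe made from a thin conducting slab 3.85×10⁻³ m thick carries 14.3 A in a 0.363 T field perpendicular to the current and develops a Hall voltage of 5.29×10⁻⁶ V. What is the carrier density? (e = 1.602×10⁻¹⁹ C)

From V_H = IB/(n e t), n = IB/(V_H e t).
n = (14.3)(0.363)/((5.29×10⁻⁶)(1.602×10⁻¹⁹)(3.85×10⁻³)) ≈ 1.59×10²⁷ m⁻³.

n ≈ 1.59×10²⁷ m⁻³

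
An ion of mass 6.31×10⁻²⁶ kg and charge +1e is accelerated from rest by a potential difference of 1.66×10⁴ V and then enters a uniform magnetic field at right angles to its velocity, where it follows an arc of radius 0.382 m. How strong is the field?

v = √(2|q|V/m) = √(2·1.602×10⁻¹⁹·1.66×10⁴/6.31×10⁻²⁶) ≈ 2.903×10⁵ m/s.
B = mv/(|q|r) = (6.31×10⁻²⁶)(2.903×10⁵)/((1.602×10⁻¹⁹)(0.382)) ≈ 0.299 T.

B ≈ 0.299 T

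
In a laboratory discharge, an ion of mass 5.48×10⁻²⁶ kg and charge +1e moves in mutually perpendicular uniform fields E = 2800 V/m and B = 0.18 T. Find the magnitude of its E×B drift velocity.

v_d ≈ 1.6×10⁴ m/s

In crossed fields the guiding centre drifts at v_d = |E×B|/B² = E/B, independent of charge and mass.
v_d = 2800/0.18 = 1.6×10⁴ m/s.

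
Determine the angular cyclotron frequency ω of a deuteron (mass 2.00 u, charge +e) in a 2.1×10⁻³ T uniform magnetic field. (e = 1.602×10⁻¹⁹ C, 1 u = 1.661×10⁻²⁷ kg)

ω = |q|B/m.
ω = (1.602×10⁻¹⁹)(2.1×10⁻³)/3.322×10⁻²⁷ ≈ 1.0×10⁵ rad/s.

ω ≈ 1.0×10⁵ rad/s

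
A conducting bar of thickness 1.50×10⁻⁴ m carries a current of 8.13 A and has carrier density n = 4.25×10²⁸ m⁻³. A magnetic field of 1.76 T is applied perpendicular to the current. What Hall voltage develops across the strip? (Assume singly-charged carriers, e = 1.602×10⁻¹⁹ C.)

V_H ≈ 1.40×10⁻⁵ V

V_H = IB/(n e t).
V_H = (8.13)(1.76)/((4.25×10²⁸)(1.602×10⁻¹⁹)(1.50×10⁻⁴)) ≈ 1.40×10⁻⁵ V.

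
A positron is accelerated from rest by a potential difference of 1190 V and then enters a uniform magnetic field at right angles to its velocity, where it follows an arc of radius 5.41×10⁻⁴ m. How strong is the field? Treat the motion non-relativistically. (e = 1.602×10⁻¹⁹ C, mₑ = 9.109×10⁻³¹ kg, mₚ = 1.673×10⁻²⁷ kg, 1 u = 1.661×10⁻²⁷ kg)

B ≈ 0.215 T

v = √(2|q|V/m) = √(2·1.602×10⁻¹⁹·1190/9.109×10⁻³¹) ≈ 2.046×10⁷ m/s.
B = mv/(|q|r) = (9.109×10⁻³¹)(2.046×10⁷)/((1.602×10⁻¹⁹)(5.41×10⁻⁴)) ≈ 0.215 T.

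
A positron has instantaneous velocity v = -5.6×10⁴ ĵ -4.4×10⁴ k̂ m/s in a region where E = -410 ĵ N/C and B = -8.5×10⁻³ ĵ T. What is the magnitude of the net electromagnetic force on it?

v×B = (-374, 0, 0) N/C.
E + v×B = (-374, -410, 0) N/C.
F = q(E + v×B) = (1.602×10⁻¹⁹ C)·(-374, -410, 0) = (-5.99×10⁻¹⁷, -6.57×10⁻¹⁷, 0) N.
|F| = 8.89×10⁻¹⁷ N.

|F| ≈ 8.89×10⁻¹⁷ N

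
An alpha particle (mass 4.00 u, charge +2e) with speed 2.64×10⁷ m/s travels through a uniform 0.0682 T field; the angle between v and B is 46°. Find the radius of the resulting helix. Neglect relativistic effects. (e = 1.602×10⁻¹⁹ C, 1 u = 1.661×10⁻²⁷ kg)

v⊥ = v sinθ = 2.64×10⁷·sin46° ≈ 1.899×10⁷ m/s.
r = m v⊥/(|q|B) = (6.644×10⁻²⁷)(1.899×10⁷)/((3.204×10⁻¹⁹)(0.0682)) ≈ 5.77 m.

r ≈ 5.77 m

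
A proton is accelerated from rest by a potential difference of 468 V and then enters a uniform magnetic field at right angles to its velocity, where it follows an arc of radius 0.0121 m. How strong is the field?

v = √(2|q|V/m) = √(2·1.602×10⁻¹⁹·468/1.673×10⁻²⁷) ≈ 2.994×10⁵ m/s.
B = mv/(|q|r) = (1.673×10⁻²⁷)(2.994×10⁵)/((1.602×10⁻¹⁹)(0.0121)) ≈ 0.258 T.

B ≈ 0.258 T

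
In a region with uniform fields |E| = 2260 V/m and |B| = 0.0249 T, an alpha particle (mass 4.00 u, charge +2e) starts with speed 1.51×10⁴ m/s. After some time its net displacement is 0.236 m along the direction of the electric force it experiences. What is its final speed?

B does no work; ΔKE = |q|E d.
½mv_f² = ½mv₀² + |q|Ed = ½(6.644×10⁻²⁷)(1.51×10⁴)² + (3.204×10⁻¹⁹)(2260)(0.236) ≈ 7.574×10⁻¹⁹ J + 1.709×10⁻¹⁶ J ≈ 1.716×10⁻¹⁶ J.
v_f = √(2·1.716×10⁻¹⁶/6.644×10⁻²⁷) ≈ 2.27×10⁵ m/s.

v_f ≈ 2.27×10⁵ m/s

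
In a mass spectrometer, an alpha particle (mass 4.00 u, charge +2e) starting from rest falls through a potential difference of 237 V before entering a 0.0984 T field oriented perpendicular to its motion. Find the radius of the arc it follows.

r ≈ 0.0319 m

Acceleration: |q|V = ½mv² ⇒ v = √(2|q|V/m) = √(2·3.204×10⁻¹⁹·237/6.644×10⁻²⁷) ≈ 1.512×10⁵ m/s.
In the field: r = mv/(|q|B) = (6.644×10⁻²⁷)(1.512×10⁵)/((3.204×10⁻¹⁹)(0.0984)) ≈ 0.0319 m.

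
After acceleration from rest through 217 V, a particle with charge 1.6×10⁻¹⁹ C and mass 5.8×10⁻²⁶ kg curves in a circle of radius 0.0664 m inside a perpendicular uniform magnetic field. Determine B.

B ≈ 0.189 T

v = √(2|q|V/m) = √(2·1.6×10⁻¹⁹·217/5.8×10⁻²⁶) ≈ 3.460×10⁴ m/s.
B = mv/(|q|r) = (5.8×10⁻²⁶)(3.460×10⁴)/((1.6×10⁻¹⁹)(0.0664)) ≈ 0.189 T.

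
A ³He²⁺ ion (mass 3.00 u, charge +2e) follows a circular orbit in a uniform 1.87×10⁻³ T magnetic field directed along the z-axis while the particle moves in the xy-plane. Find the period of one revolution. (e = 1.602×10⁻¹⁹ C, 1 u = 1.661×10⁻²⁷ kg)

The cyclotron period depends only on m, q, B: T = 2πm/(|q|B).
T = 2π(4.983×10⁻²⁷)/((3.204×10⁻¹⁹)(1.87×10⁻³)) ≈ 5.23×10⁻⁵ s.

T ≈ 5.23×10⁻⁵ s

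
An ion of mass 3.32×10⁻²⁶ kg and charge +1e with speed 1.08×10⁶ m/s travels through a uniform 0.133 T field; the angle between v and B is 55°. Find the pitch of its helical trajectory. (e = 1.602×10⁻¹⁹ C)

v∥ = v cosθ = 1.08×10⁶·cos55° ≈ 6.195×10⁵ m/s.
T = 2πm/(|q|B) = 2π(3.32×10⁻²⁶)/((1.602×10⁻¹⁹)(0.133)) ≈ 9.790×10⁻⁶ s.
pitch = v∥ T = (6.195×10⁵)(9.790×10⁻⁶) ≈ 6.06 m.

p ≈ 6.06 m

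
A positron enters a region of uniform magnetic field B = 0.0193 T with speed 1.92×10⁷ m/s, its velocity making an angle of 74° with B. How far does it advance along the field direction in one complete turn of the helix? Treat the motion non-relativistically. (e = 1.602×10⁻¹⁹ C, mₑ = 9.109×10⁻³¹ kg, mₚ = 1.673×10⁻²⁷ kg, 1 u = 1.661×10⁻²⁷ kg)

p ≈ 9.80×10⁻³ m

v∥ = v cosθ = 1.92×10⁷·cos74° ≈ 5.292×10⁶ m/s.
T = 2πm/(|q|B) = 2π(9.109×10⁻³¹)/((1.602×10⁻¹⁹)(0.0193)) ≈ 1.851×10⁻⁹ s.
pitch = v∥ T = (5.292×10⁶)(1.851×10⁻⁹) ≈ 9.80×10⁻³ m.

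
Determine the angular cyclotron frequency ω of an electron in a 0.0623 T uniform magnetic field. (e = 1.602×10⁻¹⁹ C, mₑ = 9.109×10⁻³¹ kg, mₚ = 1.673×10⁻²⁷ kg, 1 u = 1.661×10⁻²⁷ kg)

ω ≈ 1.10×10¹⁰ rad/s

ω = |q|B/m.
ω = (1.602×10⁻¹⁹)(0.0623)/9.109×10⁻³¹ ≈ 1.10×10¹⁰ rad/s.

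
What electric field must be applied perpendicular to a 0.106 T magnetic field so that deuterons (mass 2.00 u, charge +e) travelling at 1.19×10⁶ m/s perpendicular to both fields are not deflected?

E = 1.26×10⁵ V/m

For straight-line motion qE = qvB, so E = vB.
E = 1.19×10⁶ × 0.106 = 1.26×10⁵ V/m.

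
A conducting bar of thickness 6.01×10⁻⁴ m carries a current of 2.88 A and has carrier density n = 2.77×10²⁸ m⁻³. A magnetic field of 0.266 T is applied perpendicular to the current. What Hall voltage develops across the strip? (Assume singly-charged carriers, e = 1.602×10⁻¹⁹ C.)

V_H = IB/(n e t).
V_H = (2.88)(0.266)/((2.77×10²⁸)(1.602×10⁻¹⁹)(6.01×10⁻⁴)) ≈ 2.87×10⁻⁷ V.

V_H ≈ 2.87×10⁻⁷ V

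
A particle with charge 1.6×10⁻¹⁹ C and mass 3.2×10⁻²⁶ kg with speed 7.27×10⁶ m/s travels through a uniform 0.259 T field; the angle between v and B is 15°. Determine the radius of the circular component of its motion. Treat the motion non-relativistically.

v⊥ = v sinθ = 7.27×10⁶·sin15° ≈ 1.882×10⁶ m/s.
r = m v⊥/(|q|B) = (3.2×10⁻²⁶)(1.882×10⁶)/((1.6×10⁻¹⁹)(0.259)) ≈ 1.45 m.

r ≈ 1.45 m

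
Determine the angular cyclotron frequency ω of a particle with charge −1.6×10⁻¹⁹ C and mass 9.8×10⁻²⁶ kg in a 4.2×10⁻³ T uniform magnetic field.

ω ≈ 6900 rad/s

ω = |q|B/m.
ω = (1.6×10⁻¹⁹)(4.2×10⁻³)/9.8×10⁻²⁶ ≈ 6900 rad/s.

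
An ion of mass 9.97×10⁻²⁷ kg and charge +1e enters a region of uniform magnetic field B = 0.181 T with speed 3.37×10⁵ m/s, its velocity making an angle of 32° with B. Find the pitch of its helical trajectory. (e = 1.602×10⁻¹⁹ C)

p ≈ 0.617 m

v∥ = v cosθ = 3.37×10⁵·cos32° ≈ 2.858×10⁵ m/s.
T = 2πm/(|q|B) = 2π(9.97×10⁻²⁷)/((1.602×10⁻¹⁹)(0.181)) ≈ 2.160×10⁻⁶ s.
pitch = v∥ T = (2.858×10⁵)(2.160×10⁻⁶) ≈ 0.617 m.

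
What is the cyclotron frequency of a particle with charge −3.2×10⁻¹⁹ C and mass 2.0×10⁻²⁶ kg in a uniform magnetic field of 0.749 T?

f ≈ 1.91×10⁶ Hz

f = |q|B/(2πm).
f = (3.2×10⁻¹⁹)(0.749)/(2π·2.0×10⁻²⁶) ≈ 1.91×10⁶ Hz.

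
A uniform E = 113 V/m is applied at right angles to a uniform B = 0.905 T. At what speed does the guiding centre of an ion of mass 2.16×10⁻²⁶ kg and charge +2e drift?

v_d ≈ 125 m/s

In crossed fields the guiding centre drifts at v_d = |E×B|/B² = E/B, independent of charge and mass.
v_d = 113/0.905 = 125 m/s.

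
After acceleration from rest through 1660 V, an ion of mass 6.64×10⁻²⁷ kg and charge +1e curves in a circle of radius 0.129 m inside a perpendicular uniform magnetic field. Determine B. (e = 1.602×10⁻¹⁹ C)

v = √(2|q|V/m) = √(2·1.602×10⁻¹⁹·1660/6.64×10⁻²⁷) ≈ 2.830×10⁵ m/s.
B = mv/(|q|r) = (6.64×10⁻²⁷)(2.830×10⁵)/((1.602×10⁻¹⁹)(0.129)) ≈ 0.0909 T.

B ≈ 0.0909 T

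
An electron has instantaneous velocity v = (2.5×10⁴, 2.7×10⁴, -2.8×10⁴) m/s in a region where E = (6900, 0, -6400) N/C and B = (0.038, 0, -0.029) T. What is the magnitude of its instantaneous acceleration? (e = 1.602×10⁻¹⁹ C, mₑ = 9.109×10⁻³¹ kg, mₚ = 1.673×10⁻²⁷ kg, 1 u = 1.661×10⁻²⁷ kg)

v×B = (-783, -339, -1030) N/C.
E + v×B = (6120, -339, -7430) N/C.
F = q(E + v×B) = (−1.602×10⁻¹⁹ C)·(6120, -339, -7430) = (-9.80×10⁻¹⁶, 5.43×10⁻¹⁷, 1.19×10⁻¹⁵) N.
|a| = |F|/m = 1.542×10⁻¹⁵/9.109×10⁻³¹ ≈ 1.69×10¹⁵ m/s².

|a| ≈ 1.69×10¹⁵ m/s²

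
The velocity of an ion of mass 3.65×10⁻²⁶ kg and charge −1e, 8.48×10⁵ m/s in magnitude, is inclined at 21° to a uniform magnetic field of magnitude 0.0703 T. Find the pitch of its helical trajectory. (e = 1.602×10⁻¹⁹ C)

p ≈ 16.1 m

v∥ = v cosθ = 8.48×10⁵·cos21° ≈ 7.917×10⁵ m/s.
T = 2πm/(|q|B) = 2π(3.65×10⁻²⁶)/((1.602×10⁻¹⁹)(0.0703)) ≈ 2.036×10⁻⁵ s.
pitch = v∥ T = (7.917×10⁵)(2.036×10⁻⁵) ≈ 16.1 m.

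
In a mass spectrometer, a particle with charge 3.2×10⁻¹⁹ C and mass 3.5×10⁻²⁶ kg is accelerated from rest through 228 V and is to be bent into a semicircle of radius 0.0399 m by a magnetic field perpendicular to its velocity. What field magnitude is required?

B ≈ 0.177 T

v = √(2|q|V/m) = √(2·3.2×10⁻¹⁹·228/3.5×10⁻²⁶) ≈ 6.457×10⁴ m/s.
B = mv/(|q|r) = (3.5×10⁻²⁶)(6.457×10⁴)/((3.2×10⁻¹⁹)(0.0399)) ≈ 0.177 T.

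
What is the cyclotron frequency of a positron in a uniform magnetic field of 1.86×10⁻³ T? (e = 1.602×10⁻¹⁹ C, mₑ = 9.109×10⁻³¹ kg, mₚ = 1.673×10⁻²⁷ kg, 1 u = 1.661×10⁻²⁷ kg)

f ≈ 5.21×10⁷ Hz

f = |q|B/(2πm).
f = (1.602×10⁻¹⁹)(1.86×10⁻³)/(2π·9.109×10⁻³¹) ≈ 5.21×10⁷ Hz.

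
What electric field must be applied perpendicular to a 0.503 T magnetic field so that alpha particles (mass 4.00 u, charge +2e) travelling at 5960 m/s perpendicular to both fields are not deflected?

For straight-line motion qE = qvB, so E = vB.
E = 5960 × 0.503 = 3000 V/m.

E = 3000 V/m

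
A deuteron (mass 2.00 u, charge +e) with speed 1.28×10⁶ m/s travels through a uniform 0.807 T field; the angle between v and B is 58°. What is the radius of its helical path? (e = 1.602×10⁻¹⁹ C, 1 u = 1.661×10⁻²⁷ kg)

r ≈ 0.0279 m

v⊥ = v sinθ = 1.28×10⁶·sin58° ≈ 1.086×10⁶ m/s.
r = m v⊥/(|q|B) = (3.322×10⁻²⁷)(1.086×10⁶)/((1.602×10⁻¹⁹)(0.807)) ≈ 0.0279 m.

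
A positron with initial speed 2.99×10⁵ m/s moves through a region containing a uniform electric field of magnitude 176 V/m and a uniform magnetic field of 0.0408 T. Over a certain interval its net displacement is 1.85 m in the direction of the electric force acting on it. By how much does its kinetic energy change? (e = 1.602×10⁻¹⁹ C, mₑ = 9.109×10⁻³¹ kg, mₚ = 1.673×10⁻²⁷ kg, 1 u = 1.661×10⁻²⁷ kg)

The magnetic force is always ⟂ v and does no work; only the electric force changes KE.
ΔKE = F_E · d = |q|E d = (1.602×10⁻¹⁹)(176)(1.85) ≈ 5.22×10⁻¹⁷ J.

ΔKE ≈ 5.22×10⁻¹⁷ J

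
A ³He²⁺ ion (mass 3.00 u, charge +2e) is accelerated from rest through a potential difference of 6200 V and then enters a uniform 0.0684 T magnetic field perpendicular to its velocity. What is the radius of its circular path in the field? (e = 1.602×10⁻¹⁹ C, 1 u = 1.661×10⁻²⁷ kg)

r ≈ 0.203 m

Acceleration: |q|V = ½mv² ⇒ v = √(2|q|V/m) = √(2·3.204×10⁻¹⁹·6200/4.983×10⁻²⁷) ≈ 8.929×10⁵ m/s.
In the field: r = mv/(|q|B) = (4.983×10⁻²⁷)(8.929×10⁵)/((3.204×10⁻¹⁹)(0.0684)) ≈ 0.203 m.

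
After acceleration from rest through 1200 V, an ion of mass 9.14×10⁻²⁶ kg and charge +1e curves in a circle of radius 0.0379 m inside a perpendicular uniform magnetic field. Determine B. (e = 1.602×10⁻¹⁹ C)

B ≈ 0.976 T

v = √(2|q|V/m) = √(2·1.602×10⁻¹⁹·1200/9.14×10⁻²⁶) ≈ 6.486×10⁴ m/s.
B = mv/(|q|r) = (9.14×10⁻²⁶)(6.486×10⁴)/((1.602×10⁻¹⁹)(0.0379)) ≈ 0.976 T.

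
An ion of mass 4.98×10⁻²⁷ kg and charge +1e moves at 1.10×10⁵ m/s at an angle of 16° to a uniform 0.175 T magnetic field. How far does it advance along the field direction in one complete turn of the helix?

v∥ = v cosθ = 1.10×10⁵·cos16° ≈ 1.057×10⁵ m/s.
T = 2πm/(|q|B) = 2π(4.98×10⁻²⁷)/((1.602×10⁻¹⁹)(0.175)) ≈ 1.116×10⁻⁶ s.
pitch = v∥ T = (1.057×10⁵)(1.116×10⁻⁶) ≈ 0.118 m.

p ≈ 0.118 m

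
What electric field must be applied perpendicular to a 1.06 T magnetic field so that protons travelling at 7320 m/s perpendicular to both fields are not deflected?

E = 7760 V/m

For straight-line motion qE = qvB, so E = vB.
E = 7320 × 1.06 = 7760 V/m.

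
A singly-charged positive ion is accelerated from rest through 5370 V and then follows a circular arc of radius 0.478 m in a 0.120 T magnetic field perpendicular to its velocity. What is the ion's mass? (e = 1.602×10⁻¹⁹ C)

m ≈ 4.91×10⁻²⁶ kg

Combine |q|V = ½mv² and r = mv/(|q|B): eliminate v to get m = qB²r²/(2V).
m = (1.602×10⁻¹⁹)(0.120)²(0.478)²/(2·5370) ≈ 4.91×10⁻²⁶ kg.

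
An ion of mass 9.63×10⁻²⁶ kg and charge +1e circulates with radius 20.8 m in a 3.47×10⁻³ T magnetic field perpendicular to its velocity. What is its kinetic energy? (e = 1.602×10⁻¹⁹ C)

v = |q|Br/m, then KE = ½mv² = (qBr)²/(2m).
v = (1.602×10⁻¹⁹)(3.47×10⁻³)(20.8)/9.63×10⁻²⁶ ≈ 1.201×10⁵ m/s.
KE = ½(9.63×10⁻²⁶)(1.201×10⁵)² ≈ 6.94×10⁻¹⁶ J.

KE ≈ 6.94×10⁻¹⁶ J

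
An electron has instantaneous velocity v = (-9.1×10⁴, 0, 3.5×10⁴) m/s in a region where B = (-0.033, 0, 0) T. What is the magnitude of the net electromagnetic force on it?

v×B = (0, -1160, 0) N/C.
F = q v×B = (−1.602×10⁻¹⁹ C)·(0, -1160, 0) = (0, 1.85×10⁻¹⁶, 0) N.
|F| = 1.85×10⁻¹⁶ N.

|F| ≈ 1.85×10⁻¹⁶ N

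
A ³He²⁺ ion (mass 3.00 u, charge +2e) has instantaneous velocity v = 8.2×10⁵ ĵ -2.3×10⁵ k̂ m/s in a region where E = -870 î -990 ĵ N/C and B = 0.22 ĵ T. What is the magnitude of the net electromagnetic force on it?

|F| ≈ 1.59×10⁻¹⁴ N

v×B = (5.06×10⁴, 0, 0) N/C.
E + v×B = (4.97×10⁴, -990, 0) N/C.
F = q(E + v×B) = (3.204×10⁻¹⁹ C)·(4.97×10⁴, -990, 0) = (1.59×10⁻¹⁴, -3.17×10⁻¹⁶, 0) N.
|F| = 1.59×10⁻¹⁴ N.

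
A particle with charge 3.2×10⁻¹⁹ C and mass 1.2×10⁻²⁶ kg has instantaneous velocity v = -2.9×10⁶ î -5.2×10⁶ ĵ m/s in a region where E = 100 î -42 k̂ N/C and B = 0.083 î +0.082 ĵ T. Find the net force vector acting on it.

F ≈ (3.20×10⁻¹⁷, 0, 6.20×10⁻¹⁴) N

v×B = (0, 0, 1.94×10⁵) N/C.
E + v×B = (100, 0, 1.94×10⁵) N/C.
F = q(E + v×B) = (3.2×10⁻¹⁹ C)·(100, 0, 1.94×10⁵) = (3.20×10⁻¹⁷, 0, 6.20×10⁻¹⁴) N.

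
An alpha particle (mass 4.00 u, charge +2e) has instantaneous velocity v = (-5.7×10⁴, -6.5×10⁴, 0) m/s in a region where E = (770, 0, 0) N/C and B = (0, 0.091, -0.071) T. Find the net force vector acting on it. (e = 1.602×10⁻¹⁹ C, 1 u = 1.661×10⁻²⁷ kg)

v×B = (4620, -4050, -5190) N/C.
E + v×B = (5380, -4050, -5190) N/C.
F = q(E + v×B) = (3.204×10⁻¹⁹ C)·(5380, -4050, -5190) = (1.73×10⁻¹⁵, -1.30×10⁻¹⁵, -1.66×10⁻¹⁵) N.

F ≈ (1.73×10⁻¹⁵, -1.30×10⁻¹⁵, -1.66×10⁻¹⁵) N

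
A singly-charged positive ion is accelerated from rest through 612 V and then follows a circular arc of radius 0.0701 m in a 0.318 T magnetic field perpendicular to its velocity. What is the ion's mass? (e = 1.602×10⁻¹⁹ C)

m ≈ 6.50×10⁻²⁶ kg

Combine |q|V = ½mv² and r = mv/(|q|B): eliminate v to get m = qB²r²/(2V).
m = (1.602×10⁻¹⁹)(0.318)²(0.0701)²/(2·612) ≈ 6.50×10⁻²⁶ kg.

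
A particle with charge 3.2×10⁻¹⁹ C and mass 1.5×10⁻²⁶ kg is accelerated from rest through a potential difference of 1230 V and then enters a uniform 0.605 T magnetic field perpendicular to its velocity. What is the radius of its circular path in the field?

Acceleration: |q|V = ½mv² ⇒ v = √(2|q|V/m) = √(2·3.2×10⁻¹⁹·1230/1.5×10⁻²⁶) ≈ 2.291×10⁵ m/s.
In the field: r = mv/(|q|B) = (1.5×10⁻²⁶)(2.291×10⁵)/((3.2×10⁻¹⁹)(0.605)) ≈ 0.0177 m.

r ≈ 0.0177 m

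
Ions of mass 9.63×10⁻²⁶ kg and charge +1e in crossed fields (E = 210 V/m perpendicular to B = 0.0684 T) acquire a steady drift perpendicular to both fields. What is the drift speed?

v_d ≈ 3070 m/s

The steady drift has the magnetic force balancing the electric force, so v_d = E/B.
v_d = 210/0.0684 = 3070 m/s.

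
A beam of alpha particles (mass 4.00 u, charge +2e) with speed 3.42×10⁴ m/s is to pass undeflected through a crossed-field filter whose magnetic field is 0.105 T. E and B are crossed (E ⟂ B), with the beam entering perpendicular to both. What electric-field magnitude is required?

For straight-line motion qE = qvB, so E = vB.
E = 3.42×10⁴ × 0.105 = 3590 V/m.

E = 3590 V/m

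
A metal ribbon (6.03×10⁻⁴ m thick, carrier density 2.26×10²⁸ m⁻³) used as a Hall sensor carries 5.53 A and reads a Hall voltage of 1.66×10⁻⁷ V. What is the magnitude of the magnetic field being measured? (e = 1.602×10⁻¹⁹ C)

B ≈ 0.0655 T

From V_H = IB/(n e t), B = V_H n e t / I.
B = (1.66×10⁻⁷)(2.26×10²⁸)(1.602×10⁻¹⁹)(6.03×10⁻⁴)/5.53 ≈ 0.0655 T.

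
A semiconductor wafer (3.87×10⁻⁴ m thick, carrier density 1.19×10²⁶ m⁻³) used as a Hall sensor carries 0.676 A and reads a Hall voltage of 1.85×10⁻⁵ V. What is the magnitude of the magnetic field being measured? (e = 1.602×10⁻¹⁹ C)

B ≈ 0.202 T

From V_H = IB/(n e t), B = V_H n e t / I.
B = (1.85×10⁻⁵)(1.19×10²⁶)(1.602×10⁻¹⁹)(3.87×10⁻⁴)/0.676 ≈ 0.202 T.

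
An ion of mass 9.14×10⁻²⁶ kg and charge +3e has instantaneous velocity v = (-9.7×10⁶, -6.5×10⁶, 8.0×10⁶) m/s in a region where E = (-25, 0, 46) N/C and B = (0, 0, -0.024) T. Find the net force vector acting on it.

v×B = (1.56×10⁵, -2.33×10⁵, 0) N/C.
E + v×B = (1.56×10⁵, -2.33×10⁵, 46.0) N/C.
F = q(E + v×B) = (4.806×10⁻¹⁹ C)·(1.56×10⁵, -2.33×10⁵, 46.0) = (7.50×10⁻¹⁴, -1.12×10⁻¹³, 2.21×10⁻¹⁷) N.

F ≈ (7.50×10⁻¹⁴, -1.12×10⁻¹³, 2.21×10⁻¹⁷) N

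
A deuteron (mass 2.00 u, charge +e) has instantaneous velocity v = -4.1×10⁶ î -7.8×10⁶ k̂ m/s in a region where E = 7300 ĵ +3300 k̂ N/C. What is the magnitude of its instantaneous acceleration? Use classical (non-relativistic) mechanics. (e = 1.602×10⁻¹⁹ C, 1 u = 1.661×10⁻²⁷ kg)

|a| ≈ 3.86×10¹¹ m/s²

Only an electric field acts, so F = qE = (1.602×10⁻¹⁹ C)·(0, 7300, 3300) = (0, 1.17×10⁻¹⁵, 5.29×10⁻¹⁶) N.
|a| = |F|/m = 1.283×10⁻¹⁵/3.322×10⁻²⁷ ≈ 3.86×10¹¹ m/s².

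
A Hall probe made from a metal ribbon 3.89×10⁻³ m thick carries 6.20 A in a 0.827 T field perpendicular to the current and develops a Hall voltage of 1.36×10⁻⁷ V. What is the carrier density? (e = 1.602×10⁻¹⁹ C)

From V_H = IB/(n e t), n = IB/(V_H e t).
n = (6.20)(0.827)/((1.36×10⁻⁷)(1.602×10⁻¹⁹)(3.89×10⁻³)) ≈ 6.05×10²⁸ m⁻³.

n ≈ 6.05×10²⁸ m⁻³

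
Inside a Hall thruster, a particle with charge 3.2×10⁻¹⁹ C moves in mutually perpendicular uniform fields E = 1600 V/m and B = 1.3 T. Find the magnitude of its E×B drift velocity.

v_d ≈ 1200 m/s

The steady drift has the magnetic force balancing the electric force, so v_d = E/B.
v_d = 1600/1.3 = 1200 m/s.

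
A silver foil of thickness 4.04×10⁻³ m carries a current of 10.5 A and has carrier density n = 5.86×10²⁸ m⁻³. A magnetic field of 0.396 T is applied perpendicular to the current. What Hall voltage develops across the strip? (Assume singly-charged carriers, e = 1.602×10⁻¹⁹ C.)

V_H ≈ 1.10×10⁻⁷ V

V_H = IB/(n e t).
V_H = (10.5)(0.396)/((5.86×10²⁸)(1.602×10⁻¹⁹)(4.04×10⁻³)) ≈ 1.10×10⁻⁷ V.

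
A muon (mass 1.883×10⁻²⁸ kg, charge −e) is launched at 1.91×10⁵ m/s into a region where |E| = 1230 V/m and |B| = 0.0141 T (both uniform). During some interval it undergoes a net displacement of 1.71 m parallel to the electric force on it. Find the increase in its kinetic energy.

ΔKE ≈ 3.37×10⁻¹⁶ J

The magnetic force is always ⟂ v and does no work; only the electric force changes KE.
ΔKE = F_E · d = |q|E d = (1.602×10⁻¹⁹)(1230)(1.71) ≈ 3.37×10⁻¹⁶ J.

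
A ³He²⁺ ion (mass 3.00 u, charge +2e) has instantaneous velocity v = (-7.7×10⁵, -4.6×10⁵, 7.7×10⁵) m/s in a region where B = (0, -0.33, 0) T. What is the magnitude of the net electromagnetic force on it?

|F| ≈ 1.15×10⁻¹³ N

v×B = (2.54×10⁵, 0, 2.54×10⁵) N/C.
F = q v×B = (3.204×10⁻¹⁹ C)·(2.54×10⁵, 0, 2.54×10⁵) = (8.14×10⁻¹⁴, 0, 8.14×10⁻¹⁴) N.
|F| = 1.15×10⁻¹³ N.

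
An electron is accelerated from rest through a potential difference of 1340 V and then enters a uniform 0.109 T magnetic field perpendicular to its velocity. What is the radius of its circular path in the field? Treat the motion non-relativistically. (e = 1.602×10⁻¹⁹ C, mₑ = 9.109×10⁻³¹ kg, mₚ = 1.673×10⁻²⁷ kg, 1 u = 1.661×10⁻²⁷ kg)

r ≈ 1.13×10⁻³ m

Acceleration: |q|V = ½mv² ⇒ v = √(2|q|V/m) = √(2·1.602×10⁻¹⁹·1340/9.109×10⁻³¹) ≈ 2.171×10⁷ m/s.
In the field: r = mv/(|q|B) = (9.109×10⁻³¹)(2.171×10⁷)/((1.602×10⁻¹⁹)(0.109)) ≈ 1.13×10⁻³ m.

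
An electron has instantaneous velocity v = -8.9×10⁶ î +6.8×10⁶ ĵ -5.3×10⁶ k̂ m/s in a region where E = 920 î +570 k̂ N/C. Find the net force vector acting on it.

Only an electric field acts, so F = qE = (−1.602×10⁻¹⁹ C)·(920, 0, 570) = (-1.47×10⁻¹⁶, 0, -9.13×10⁻¹⁷) N.

F ≈ (-1.47×10⁻¹⁶, 0, -9.13×10⁻¹⁷) N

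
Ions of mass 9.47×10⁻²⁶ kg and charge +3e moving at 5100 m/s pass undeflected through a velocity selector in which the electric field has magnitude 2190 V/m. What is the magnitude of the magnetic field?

Balance of forces in the selector: qE = qvB ⇒ B = E/v.
B = 2190/5100 = 0.429 T.

B = 0.429 T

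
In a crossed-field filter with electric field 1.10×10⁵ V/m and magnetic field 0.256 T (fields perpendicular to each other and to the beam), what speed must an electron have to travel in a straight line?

v = 4.30×10⁵ m/s

Zero net Lorentz force requires |qE| = |q v×B|, i.e. E = vB.
v = E/B = 1.10×10⁵/0.256 = 4.30×10⁵ m/s.
The result is independent of the particle's charge and mass.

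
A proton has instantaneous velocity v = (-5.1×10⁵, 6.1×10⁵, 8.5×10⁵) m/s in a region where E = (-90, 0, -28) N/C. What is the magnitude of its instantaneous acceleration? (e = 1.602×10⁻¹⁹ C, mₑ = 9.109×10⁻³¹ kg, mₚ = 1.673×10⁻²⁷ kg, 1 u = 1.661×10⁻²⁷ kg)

|a| ≈ 9.03×10⁹ m/s²

Only an electric field acts, so F = qE = (1.602×10⁻¹⁹ C)·(-90.0, 0, -28.0) = (-1.44×10⁻¹⁷, 0, -4.49×10⁻¹⁸) N.
|a| = |F|/m = 1.510×10⁻¹⁷/1.673×10⁻²⁷ ≈ 9.03×10⁹ m/s².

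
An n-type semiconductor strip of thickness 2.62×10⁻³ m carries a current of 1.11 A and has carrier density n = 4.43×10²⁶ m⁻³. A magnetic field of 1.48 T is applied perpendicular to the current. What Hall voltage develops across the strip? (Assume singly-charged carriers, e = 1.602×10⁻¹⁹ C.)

V_H = IB/(n e t).
V_H = (1.11)(1.48)/((4.43×10²⁶)(1.602×10⁻¹⁹)(2.62×10⁻³)) ≈ 8.84×10⁻⁶ V.

V_H ≈ 8.84×10⁻⁶ V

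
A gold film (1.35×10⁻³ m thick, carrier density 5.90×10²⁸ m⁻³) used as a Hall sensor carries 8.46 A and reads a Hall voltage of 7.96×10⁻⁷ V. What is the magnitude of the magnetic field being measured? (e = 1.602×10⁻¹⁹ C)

B ≈ 1.20 T

From V_H = IB/(n e t), B = V_H n e t / I.
B = (7.96×10⁻⁷)(5.90×10²⁸)(1.602×10⁻¹⁹)(1.35×10⁻³)/8.46 ≈ 1.20 T.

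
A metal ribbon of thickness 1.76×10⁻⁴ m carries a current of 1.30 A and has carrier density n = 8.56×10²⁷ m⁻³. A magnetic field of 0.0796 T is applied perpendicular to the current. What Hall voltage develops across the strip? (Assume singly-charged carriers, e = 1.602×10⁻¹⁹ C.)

V_H ≈ 4.29×10⁻⁷ V

V_H = IB/(n e t).
V_H = (1.30)(0.0796)/((8.56×10²⁷)(1.602×10⁻¹⁹)(1.76×10⁻⁴)) ≈ 4.29×10⁻⁷ V.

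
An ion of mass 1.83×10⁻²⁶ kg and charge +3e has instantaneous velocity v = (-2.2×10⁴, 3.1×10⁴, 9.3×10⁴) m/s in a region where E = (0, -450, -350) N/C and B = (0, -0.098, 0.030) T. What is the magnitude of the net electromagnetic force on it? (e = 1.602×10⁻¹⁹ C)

v×B = (1.00×10⁴, 660, 2160) N/C.
E + v×B = (1.00×10⁴, 210, 1810) N/C.
F = q(E + v×B) = (4.806×10⁻¹⁹ C)·(1.00×10⁴, 210, 1810) = (4.83×10⁻¹⁵, 1.01×10⁻¹⁶, 8.68×10⁻¹⁶) N.
|F| = 4.91×10⁻¹⁵ N.

|F| ≈ 4.91×10⁻¹⁵ N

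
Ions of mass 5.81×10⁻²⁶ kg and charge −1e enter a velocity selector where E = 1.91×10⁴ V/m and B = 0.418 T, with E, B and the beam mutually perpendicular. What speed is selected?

For undeflected motion the electric and magnetic forces balance: qE = qvB.
v = E/B = 1.91×10⁴/0.418 = 4.57×10⁴ m/s.

v = 4.57×10⁴ m/s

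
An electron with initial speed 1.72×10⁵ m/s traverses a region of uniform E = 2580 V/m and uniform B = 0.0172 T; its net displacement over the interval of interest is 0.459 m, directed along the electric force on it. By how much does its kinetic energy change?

The magnetic force is always ⟂ v and does no work; only the electric force changes KE.
ΔKE = F_E · d = |q|E d = (1.602×10⁻¹⁹)(2580)(0.459) ≈ 1.90×10⁻¹⁶ J.

ΔKE ≈ 1.90×10⁻¹⁶ J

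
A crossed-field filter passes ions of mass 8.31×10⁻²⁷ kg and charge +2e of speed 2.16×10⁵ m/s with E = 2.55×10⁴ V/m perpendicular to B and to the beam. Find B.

B = 0.118 T

Balance of forces in the selector: qE = qvB ⇒ B = E/v.
B = 2.55×10⁴/2.16×10⁵ = 0.118 T.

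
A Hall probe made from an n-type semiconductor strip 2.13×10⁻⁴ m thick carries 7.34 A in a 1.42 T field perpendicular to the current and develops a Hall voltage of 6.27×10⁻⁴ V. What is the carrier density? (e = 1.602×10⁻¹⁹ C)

From V_H = IB/(n e t), n = IB/(V_H e t).
n = (7.34)(1.42)/((6.27×10⁻⁴)(1.602×10⁻¹⁹)(2.13×10⁻⁴)) ≈ 4.87×10²⁶ m⁻³.

n ≈ 4.87×10²⁶ m⁻³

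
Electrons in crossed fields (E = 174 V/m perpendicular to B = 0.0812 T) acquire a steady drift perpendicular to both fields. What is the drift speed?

v_d ≈ 2140 m/s

In crossed fields the guiding centre drifts at v_d = |E×B|/B² = E/B, independent of charge and mass.
v_d = 174/0.0812 = 2140 m/s.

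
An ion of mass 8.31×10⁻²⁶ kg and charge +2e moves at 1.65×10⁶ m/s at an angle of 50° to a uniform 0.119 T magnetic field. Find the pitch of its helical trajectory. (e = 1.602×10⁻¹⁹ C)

p ≈ 14.5 m

v∥ = v cosθ = 1.65×10⁶·cos50° ≈ 1.061×10⁶ m/s.
T = 2πm/(|q|B) = 2π(8.31×10⁻²⁶)/((3.204×10⁻¹⁹)(0.119)) ≈ 1.369×10⁻⁵ s.
pitch = v∥ T = (1.061×10⁶)(1.369×10⁻⁵) ≈ 14.5 m.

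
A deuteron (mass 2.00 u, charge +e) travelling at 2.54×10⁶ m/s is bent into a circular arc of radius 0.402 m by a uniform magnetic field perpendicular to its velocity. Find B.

B ≈ 0.131 T

From |q|vB = mv²/r, B = mv/(|q|r).
B = (3.322×10⁻²⁷)(2.54×10⁶)/((1.602×10⁻¹⁹)(0.402)) ≈ 0.131 T.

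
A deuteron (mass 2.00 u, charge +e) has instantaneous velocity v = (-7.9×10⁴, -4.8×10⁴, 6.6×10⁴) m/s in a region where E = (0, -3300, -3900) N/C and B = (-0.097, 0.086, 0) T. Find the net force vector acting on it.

F ≈ (-9.09×10⁻¹⁶, -1.55×10⁻¹⁵, -2.46×10⁻¹⁵) N

v×B = (-5680, -6400, -1.14×10⁴) N/C.
E + v×B = (-5680, -9700, -1.54×10⁴) N/C.
F = q(E + v×B) = (1.602×10⁻¹⁹ C)·(-5680, -9700, -1.54×10⁴) = (-9.09×10⁻¹⁶, -1.55×10⁻¹⁵, -2.46×10⁻¹⁵) N.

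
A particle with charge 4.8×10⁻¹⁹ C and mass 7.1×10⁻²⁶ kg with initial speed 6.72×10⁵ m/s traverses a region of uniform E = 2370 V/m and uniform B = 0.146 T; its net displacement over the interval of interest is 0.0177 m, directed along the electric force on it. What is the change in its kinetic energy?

ΔKE ≈ 2.01×10⁻¹⁷ J

The magnetic force is always ⟂ v and does no work; only the electric force changes KE.
ΔKE = F_E · d = |q|E d = (4.8×10⁻¹⁹)(2370)(0.0177) ≈ 2.01×10⁻¹⁷ J.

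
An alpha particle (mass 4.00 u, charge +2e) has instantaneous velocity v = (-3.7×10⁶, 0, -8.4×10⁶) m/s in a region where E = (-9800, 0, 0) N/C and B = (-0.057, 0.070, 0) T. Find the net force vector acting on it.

F ≈ (1.85×10⁻¹³, 1.53×10⁻¹³, -8.30×10⁻¹⁴) N

v×B = (5.88×10⁵, 4.79×10⁵, -2.59×10⁵) N/C.
E + v×B = (5.78×10⁵, 4.79×10⁵, -2.59×10⁵) N/C.
F = q(E + v×B) = (3.204×10⁻¹⁹ C)·(5.78×10⁵, 4.79×10⁵, -2.59×10⁵) = (1.85×10⁻¹³, 1.53×10⁻¹³, -8.30×10⁻¹⁴) N.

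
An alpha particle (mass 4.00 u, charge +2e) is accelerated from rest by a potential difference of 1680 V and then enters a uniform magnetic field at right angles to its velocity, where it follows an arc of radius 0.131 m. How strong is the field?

v = √(2|q|V/m) = √(2·3.204×10⁻¹⁹·1680/6.644×10⁻²⁷) ≈ 4.025×10⁵ m/s.
B = mv/(|q|r) = (6.644×10⁻²⁷)(4.025×10⁵)/((3.204×10⁻¹⁹)(0.131)) ≈ 0.0637 T.

B ≈ 0.0637 T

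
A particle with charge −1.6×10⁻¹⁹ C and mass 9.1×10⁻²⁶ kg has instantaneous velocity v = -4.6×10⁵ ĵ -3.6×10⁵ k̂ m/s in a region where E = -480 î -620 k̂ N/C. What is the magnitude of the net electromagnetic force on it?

|F| ≈ 1.25×10⁻¹⁶ N

Only an electric field acts, so F = qE = (−1.6×10⁻¹⁹ C)·(-480, 0, -620) = (7.68×10⁻¹⁷, 0, 9.92×10⁻¹⁷) N.
|F| = 1.25×10⁻¹⁶ N.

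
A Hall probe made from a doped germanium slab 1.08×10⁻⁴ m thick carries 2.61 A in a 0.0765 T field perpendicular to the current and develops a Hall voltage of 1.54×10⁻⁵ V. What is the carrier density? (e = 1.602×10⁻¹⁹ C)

n ≈ 7.49×10²⁶ m⁻³

From V_H = IB/(n e t), n = IB/(V_H e t).
n = (2.61)(0.0765)/((1.54×10⁻⁵)(1.602×10⁻¹⁹)(1.08×10⁻⁴)) ≈ 7.49×10²⁶ m⁻³.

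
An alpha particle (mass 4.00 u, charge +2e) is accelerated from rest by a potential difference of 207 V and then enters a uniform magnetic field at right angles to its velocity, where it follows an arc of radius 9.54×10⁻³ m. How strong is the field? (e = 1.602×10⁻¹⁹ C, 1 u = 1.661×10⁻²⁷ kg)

v = √(2|q|V/m) = √(2·3.204×10⁻¹⁹·207/6.644×10⁻²⁷) ≈ 1.413×10⁵ m/s.
B = mv/(|q|r) = (6.644×10⁻²⁷)(1.413×10⁵)/((3.204×10⁻¹⁹)(9.54×10⁻³)) ≈ 0.307 T.

B ≈ 0.307 T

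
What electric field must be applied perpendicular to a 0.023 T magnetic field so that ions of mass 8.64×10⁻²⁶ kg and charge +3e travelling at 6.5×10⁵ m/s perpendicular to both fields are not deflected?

For straight-line motion qE = qvB, so E = vB.
E = 6.5×10⁵ × 0.023 = 1.5×10⁴ V/m.

E = 1.5×10⁴ V/m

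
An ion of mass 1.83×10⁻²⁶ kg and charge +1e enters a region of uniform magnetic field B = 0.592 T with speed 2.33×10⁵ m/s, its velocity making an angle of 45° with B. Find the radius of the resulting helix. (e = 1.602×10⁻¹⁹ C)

v⊥ = v sinθ = 2.33×10⁵·sin45° ≈ 1.648×10⁵ m/s.
r = m v⊥/(|q|B) = (1.83×10⁻²⁶)(1.648×10⁵)/((1.602×10⁻¹⁹)(0.592)) ≈ 0.0318 m.

r ≈ 0.0318 m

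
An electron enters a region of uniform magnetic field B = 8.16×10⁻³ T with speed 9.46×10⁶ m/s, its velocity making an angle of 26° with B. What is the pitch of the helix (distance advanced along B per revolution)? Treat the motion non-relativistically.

v∥ = v cosθ = 9.46×10⁶·cos26° ≈ 8.503×10⁶ m/s.
T = 2πm/(|q|B) = 2π(9.109×10⁻³¹)/((1.602×10⁻¹⁹)(8.16×10⁻³)) ≈ 4.378×10⁻⁹ s.
pitch = v∥ T = (8.503×10⁶)(4.378×10⁻⁹) ≈ 0.0372 m.

p ≈ 0.0372 m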